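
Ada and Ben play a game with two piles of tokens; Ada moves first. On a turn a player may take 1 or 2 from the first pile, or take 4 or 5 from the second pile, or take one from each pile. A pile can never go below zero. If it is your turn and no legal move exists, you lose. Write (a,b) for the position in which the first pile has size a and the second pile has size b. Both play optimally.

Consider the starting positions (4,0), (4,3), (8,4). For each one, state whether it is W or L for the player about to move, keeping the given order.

(4,0): W, (4,3): W, (8,4): L

Compute win/loss labels from the base case upward. A position with no move is L. Any other position is W if it can reach an L in one move, else L.
No move ever increases a pile, so every position that can arise here has a ≤ 8 and b ≤ 4; it is enough to label the cells with 0 ≤ a ≤ 8 and 0 ≤ b ≤ 4.
Every move lowers a or b (never raises either), so fill the grid row by row in increasing a, and left to right within a row: each cell's successors are then already labelled.
      b=0  b=1  b=2  b=3  b=4
a=0:    L    L    L    L    W
a=1:    W    W    W    W    W
a=2:    W    W    W    W    L
a=3:    L    L    L    L    W
a=4:    W    W    W    W    W
a=5:    W    W    W    W    L
a=6:    L    L    L    L    W
a=7:    W    W    W    W    W
a=8:    W    W    W    W    L
Cells with no legal move (terminal, hence L): (0,0), (0,1), (0,2), (0,3).
The remaining L cells, each justified by listing all of its moves:
(2,4): →(1,4)(W), (0,4)(W), (2,0)(W), (1,3)(W) — all W, so L
(3,0): →(2,0)(W), (1,0)(W) — all W, so L
(3,1): →(2,1)(W), (1,1)(W), (2,0)(W) — all W, so L
(3,2): →(2,2)(W), (1,2)(W), (2,1)(W) — all W, so L
(3,3): →(2,3)(W), (1,3)(W), (2,2)(W) — all W, so L
(5,4): →(4,4)(W), (3,4)(W), (5,0)(W), (4,3)(W) — all W, so L
(6,0): →(5,0)(W), (4,0)(W) — all W, so L
(6,1): →(5,1)(W), (4,1)(W), (5,0)(W) — all W, so L
(6,2): →(5,2)(W), (4,2)(W), (5,1)(W) — all W, so L
(6,3): →(5,3)(W), (4,3)(W), (5,2)(W) — all W, so L
(8,4): →(7,4)(W), (6,4)(W), (8,0)(W), (7,3)(W) — all W, so L
Every other cell has at least one move into one of the L cells above, so it is W.
(4,0): the move to (3,0) reaches an L cell, so W
(4,3): the move to (3,3) reaches an L cell, so W
(8,4): one of the L cells justified above, so L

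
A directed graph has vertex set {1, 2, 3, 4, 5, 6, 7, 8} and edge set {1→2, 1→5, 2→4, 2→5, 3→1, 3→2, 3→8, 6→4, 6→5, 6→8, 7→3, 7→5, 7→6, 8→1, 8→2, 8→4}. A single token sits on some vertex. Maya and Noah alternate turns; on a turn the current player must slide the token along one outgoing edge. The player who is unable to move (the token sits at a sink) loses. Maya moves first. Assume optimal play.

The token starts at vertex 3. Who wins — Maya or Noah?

Noah wins.

Compute win/loss labels from the base case upward. A position with no move is L. Any other position is W if it can reach an L in one move, else L.
Every edge goes from a vertex to one that appears earlier in the order 5, 4, 2, 1, 8, 6, 3, 7, so processing vertices in that order labels each vertex after all of its successors.
5: no outgoing edge → L
4: no outgoing edge → L
2: →4(L), so W
1: →5(L), so W
8: →4(L), so W
6: →4(L), so W
3: →8(W), 1(W), 2(W) — all W, so L
7: →3(L), so W
The starting position 3 is L: whatever Maya does, the opponent receives a W position.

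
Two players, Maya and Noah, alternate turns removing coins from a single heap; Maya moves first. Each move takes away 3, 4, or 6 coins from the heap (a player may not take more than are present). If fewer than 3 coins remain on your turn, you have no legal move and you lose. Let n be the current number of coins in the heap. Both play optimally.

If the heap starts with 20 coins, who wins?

Noah wins.

Build the W/L table. Terminal = L. A non-terminal position is W if it has a move to some L; otherwise it is L.
n=0: no move → L
n=1: no move → L
n=2: no move → L
n=3: W (go to 0, an L position)
n=4: W (go to 1, an L position)
n=5: W (go to 2, an L position)
n=6: W (go to 2, an L position)
n=7: W (go to 1, an L position)
n=8: W (go to 2, an L position)
n=9: L (options 6(W), 5(W), 3(W) are all W)
n=10: L (options 7(W), 6(W), 4(W) are all W)
n=11: L (options 8(W), 7(W), 5(W) are all W)
n=12: W (go to 9, an L position)
n=13: W (go to 10, an L position)
n=14: W (go to 11, an L position)
n=15: W (go to 11, an L position)
n=16: W (go to 10, an L position)
n=17: W (go to 11, an L position)
n=18: L (options 15(W), 14(W), 12(W) are all W)
n=19: L (options 16(W), 15(W), 13(W) are all W)
n=20: L (options 17(W), 16(W), 14(W) are all W)
Every move from 20 reaches a W position, so the mover loses.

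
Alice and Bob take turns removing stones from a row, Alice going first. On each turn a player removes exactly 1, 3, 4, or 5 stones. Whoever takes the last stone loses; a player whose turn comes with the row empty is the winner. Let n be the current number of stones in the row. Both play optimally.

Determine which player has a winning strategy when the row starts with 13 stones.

Alice wins.

Work bottom-up. With no move the player to move wins. Otherwise the position is W if at least one move leads to an L position for the opponent, and L if every move leads to a W.
n=0: no move; the opponent has just taken the last stone and therefore loses → W
n=1: L (sole option 0(W) is W)
n=2: W (go to 1, an L position)
n=3: L (options 2(W), 0(W) are all W)
n=4: W (go to 3, an L position)
n=5: W (go to 1, an L position)
n=6: W (go to 3, an L position)
n=7: W (go to 3, an L position)
n=8: W (go to 3, an L position)
n=9: L (options 8(W), 6(W), 5(W), 4(W) are all W)
n=10: W (go to 9, an L position)
n=11: L (options 10(W), 8(W), 7(W), 6(W) are all W)
n=12: W (go to 11, an L position)
n=13: W (go to 9, an L position)
The starting position 13 is W: Alice should remove 4, leaving 9, handing over an L position.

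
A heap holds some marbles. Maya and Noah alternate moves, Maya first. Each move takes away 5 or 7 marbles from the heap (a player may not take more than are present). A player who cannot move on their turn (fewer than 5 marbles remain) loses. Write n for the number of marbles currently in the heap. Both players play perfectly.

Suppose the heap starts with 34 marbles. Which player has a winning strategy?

Maya wins.

Build the W/L table. Terminal = L. A non-terminal position is W if it has a move to some L; otherwise it is L.
n=0: no move → L
n=1: no move → L
n=2: no move → L
n=3: no move → L
n=4: no move → L
n=5: reaches L-position 0 → W
n=6: reaches L-position 1 → W
n=7: reaches L-position 2 → W
n=8: reaches L-position 3 → W
n=9: reaches L-position 4 → W
n=10: reaches L-position 3 → W
n=11: reaches L-position 4 → W
n=12: only reaches 7(W), 5(W), all W → L
n=13: only reaches 8(W), 6(W), all W → L
n=14: only reaches 9(W), 7(W), all W → L
n=15: only reaches 10(W), 8(W), all W → L
n=16: only reaches 11(W), 9(W), all W → L
n=17: reaches L-position 12 → W
n=18: reaches L-position 13 → W
n=19: reaches L-position 14 → W
n=20: reaches L-position 15 → W
n=21: reaches L-position 16 → W
n=22: reaches L-position 15 → W
n=23: reaches L-position 16 → W
n=24: only reaches 19(W), 17(W), all W → L
n=25: only reaches 20(W), 18(W), all W → L
n=26: only reaches 21(W), 19(W), all W → L
n=27: only reaches 22(W), 20(W), all W → L
n=28: only reaches 23(W), 21(W), all W → L
n=29: reaches L-position 24 → W
n=30: reaches L-position 25 → W
n=31: reaches L-position 26 → W
n=32: reaches L-position 27 → W
n=33: reaches L-position 28 → W
n=34: reaches L-position 27 → W
The starting position 34 is W: Maya should remove 7, leaving 27, handing over an L position.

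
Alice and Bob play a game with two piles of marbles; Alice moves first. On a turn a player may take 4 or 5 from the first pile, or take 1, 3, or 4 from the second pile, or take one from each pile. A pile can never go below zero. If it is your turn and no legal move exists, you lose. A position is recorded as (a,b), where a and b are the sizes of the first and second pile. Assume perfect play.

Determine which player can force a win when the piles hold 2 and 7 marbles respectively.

Work bottom-up. With no move the player to move loses. Otherwise the position is W if at least one move leads to an L position for the opponent, and L if every move leads to a W.
No move ever increases a pile, so every position that can arise here has a ≤ 2 and b ≤ 7; it is enough to label the cells with 0 ≤ a ≤ 2 and 0 ≤ b ≤ 7.
Every move lowers a or b (never raises either), so fill the grid row by row in increasing a, and left to right within a row: each cell's successors are then already labelled.
      b=0  b=1  b=2  b=3  b=4  b=5  b=6  b=7
a=0:    L    W    L    W    W    W    W    L
a=1:    L    W    L    W    W    W    W    L
a=2:    L    W    L    W    W    W    W    L
Cells with no legal move (terminal, hence L): (0,0), (1,0), (2,0).
The remaining L cells, each justified by listing all of its moves:
(0,2): the only move is to (0,1)(W), a W ⇒ L
(0,7): moves to (0,6)(W), (0,4)(W), (0,3)(W); every one is W ⇒ L
(1,2): moves to (1,1)(W), (0,1)(W); every one is W ⇒ L
(1,7): moves to (1,6)(W), (1,4)(W), (1,3)(W), (0,6)(W); every one is W ⇒ L
(2,2): moves to (2,1)(W), (1,1)(W); every one is W ⇒ L
(2,7): moves to (2,6)(W), (2,4)(W), (2,3)(W), (1,6)(W); every one is W ⇒ L
Every other cell has at least one move into one of the L cells above, so it is W.
Every move from (2,7) reaches a W position, so the mover loses.

Bob wins.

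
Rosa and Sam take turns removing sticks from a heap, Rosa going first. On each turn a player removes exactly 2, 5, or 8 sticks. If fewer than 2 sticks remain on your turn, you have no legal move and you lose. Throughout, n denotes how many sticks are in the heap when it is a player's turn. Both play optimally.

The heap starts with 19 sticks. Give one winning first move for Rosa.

Label each position W (a win for the player to move) or L (a loss). A position with no legal move is L; any other position is W exactly when some move reaches an L, and L when every move reaches a W.
n=0: no move → L
n=1: no move → L
n=2: W (go to 0, an L position)
n=3: W (go to 1, an L position)
n=4: L (sole option 2(W) is W)
n=5: W (go to 0, an L position)
n=6: W (go to 4, an L position)
n=7: L (options 5(W), 2(W) are all W)
n=8: W (go to 0, an L position)
n=9: W (go to 7, an L position)
n=10: L (options 8(W), 5(W), 2(W) are all W)
n=11: L (options 9(W), 6(W), 3(W) are all W)
n=12: W (go to 10, an L position)
n=13: W (go to 11, an L position)
n=14: L (options 12(W), 9(W), 6(W) are all W)
n=15: W (go to 10, an L position)
n=16: W (go to 14, an L position)
n=17: L (options 15(W), 12(W), 9(W) are all W)
n=18: W (go to 10, an L position)
n=19: W (go to 17, an L position)
From 19, the L positions reachable in one move are: 17, 14, 11. Any move reaching one of these is winning.

Remove 2, leaving 17.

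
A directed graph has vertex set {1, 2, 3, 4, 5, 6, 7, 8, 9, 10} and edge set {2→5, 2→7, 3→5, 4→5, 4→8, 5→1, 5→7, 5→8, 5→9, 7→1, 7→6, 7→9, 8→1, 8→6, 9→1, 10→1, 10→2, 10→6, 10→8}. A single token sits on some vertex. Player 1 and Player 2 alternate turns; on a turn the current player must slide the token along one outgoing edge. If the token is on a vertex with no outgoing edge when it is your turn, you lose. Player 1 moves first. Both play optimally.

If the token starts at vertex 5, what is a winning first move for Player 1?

Work bottom-up. With no move the player to move loses. Otherwise the position is W if at least one move leads to an L position for the opponent, and L if every move leads to a W.
Every edge goes from a vertex to one that appears earlier in the order 6, 1, 9, 7, 8, 5, 2, 4, 3, 10, so processing vertices in that order labels each vertex after all of its successors.
6: no outgoing edge → L
1: no outgoing edge → L
9: →1(L), so W
7: →1(L), so W
8: →1(L), so W
5: →1(L), so W
2: →5(W), 7(W) — all W, so L
4: →5(W), 8(W) — all W, so L
3: →5(W) only, which is W, so L
10: →2(L), so W
From 5, the L positions reachable in one move are: 1.

Move to 1.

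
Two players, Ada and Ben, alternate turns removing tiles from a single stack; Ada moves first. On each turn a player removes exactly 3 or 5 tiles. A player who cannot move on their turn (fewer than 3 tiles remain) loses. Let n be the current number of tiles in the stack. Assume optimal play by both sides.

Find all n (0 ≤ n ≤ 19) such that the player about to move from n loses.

0, 1, 2, 8, 9, 10, 16, 17, 18

Positions with no move are L. A position that does have a move is losing for the player to move precisely when every available move leads to a winning position for the opponent. Fill in the labels:
n=0: no move → L
n=1: no move → L
n=2: no move → L
n=3: W (go to 0, an L position)
n=4: W (go to 1, an L position)
n=5: W (go to 2, an L position)
n=6: W (go to 1, an L position)
n=7: W (go to 2, an L position)
n=8: L (options 5(W), 3(W) are all W)
n=9: L (options 6(W), 4(W) are all W)
n=10: L (options 7(W), 5(W) are all W)
n=11: W (go to 8, an L position)
n=12: W (go to 9, an L position)
n=13: W (go to 10, an L position)
n=14: W (go to 9, an L position)
n=15: W (go to 10, an L position)
n=16: L (options 13(W), 11(W) are all W)
n=17: L (options 14(W), 12(W) are all W)
n=18: L (options 15(W), 13(W) are all W)
n=19: W (go to 16, an L position)
Reading off the rows marked L gives the requested list; there are 9 such values of n.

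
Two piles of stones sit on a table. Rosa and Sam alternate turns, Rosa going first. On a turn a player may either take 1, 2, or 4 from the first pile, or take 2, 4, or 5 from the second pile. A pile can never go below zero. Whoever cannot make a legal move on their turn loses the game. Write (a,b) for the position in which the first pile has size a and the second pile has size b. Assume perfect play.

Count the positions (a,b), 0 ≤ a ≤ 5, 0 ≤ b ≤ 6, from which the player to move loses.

12

Use the standard recursion: the mover loses at a terminal position; elsewhere, the mover wins exactly when some move hands the opponent an L position.
Every move lowers a or b (never raises either), so fill the grid row by row in increasing a, and left to right within a row: each cell's successors are then already labelled.
      b=0  b=1  b=2  b=3  b=4  b=5  b=6
a=0:    L    L    W    W    W    W    W
a=1:    W    W    L    L    W    W    W
a=2:    W    W    W    W    L    L    W
a=3:    L    L    W    W    W    W    W
a=4:    W    W    L    L    W    W    W
a=5:    W    W    W    W    L    L    W
Cells with no legal move (terminal, hence L): (0,0), (0,1).
The remaining L cells, each justified by listing all of its moves:
(1,2): →(0,2)(W), (1,0)(W) — all W, so L
(1,3): →(0,3)(W), (1,1)(W) — all W, so L
(2,4): →(1,4)(W), (0,4)(W), (2,2)(W), (2,0)(W) — all W, so L
(2,5): →(1,5)(W), (0,5)(W), (2,3)(W), (2,1)(W), (2,0)(W) — all W, so L
(3,0): →(2,0)(W), (1,0)(W) — all W, so L
(3,1): →(2,1)(W), (1,1)(W) — all W, so L
(4,2): →(3,2)(W), (2,2)(W), (0,2)(W), (4,0)(W) — all W, so L
(4,3): →(3,3)(W), (2,3)(W), (0,3)(W), (4,1)(W) — all W, so L
(5,4): →(4,4)(W), (3,4)(W), (1,4)(W), (5,2)(W), (5,0)(W) — all W, so L
(5,5): →(4,5)(W), (3,5)(W), (1,5)(W), (5,3)(W), (5,1)(W), (5,0)(W) — all W, so L
Every other cell has at least one move into one of the L cells above, so it is W.
L cells per row: a=0: 2, a=1: 2, a=2: 2, a=3: 2, a=4: 2, a=5: 2; total 12.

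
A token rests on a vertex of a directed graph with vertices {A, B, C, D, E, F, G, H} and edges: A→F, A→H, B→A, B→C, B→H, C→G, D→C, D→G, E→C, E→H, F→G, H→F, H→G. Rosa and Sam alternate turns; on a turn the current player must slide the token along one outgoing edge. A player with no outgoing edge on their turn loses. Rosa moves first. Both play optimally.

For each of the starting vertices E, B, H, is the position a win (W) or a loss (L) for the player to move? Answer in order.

Work bottom-up. With no move the player to move loses. Otherwise the position is W if at least one move leads to an L position for the opponent, and L if every move leads to a W.
Every edge goes from a vertex to one that appears earlier in the order G, C, D, F, H, A, E, B, so processing vertices in that order labels each vertex after all of its successors.
G: no outgoing edge → L
C: can move to G, which is L ⇒ W
D: can move to G, which is L ⇒ W
F: can move to G, which is L ⇒ W
H: can move to G, which is L ⇒ W
A: moves to H(W), F(W); every one is W ⇒ L
E: moves to H(W), C(W); every one is W ⇒ L
B: can move to A, which is L ⇒ W

E: L, B: W, H: W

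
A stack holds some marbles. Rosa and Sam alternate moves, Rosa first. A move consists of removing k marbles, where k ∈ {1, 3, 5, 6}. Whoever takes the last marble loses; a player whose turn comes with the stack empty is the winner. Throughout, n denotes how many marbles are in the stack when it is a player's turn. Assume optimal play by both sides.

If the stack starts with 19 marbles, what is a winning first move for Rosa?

Positions with no move are W. A position that does have a move is losing for the player to move precisely when every available move leads to a winning position for the opponent. Fill in the labels:
n=0: no move; the opponent has just taken the last marble and therefore loses → W
n=1: →0(W) only, which is W, so L
n=2: →1(L), so W
n=3: →2(W), 0(W) — all W, so L
n=4: →3(L), so W
n=5: →4(W), 2(W), 0(W) — all W, so L
n=6: →5(L), so W
n=7: →1(L), so W
n=8: →5(L), so W
n=9: →3(L), so W
n=10: →5(L), so W
n=11: →5(L), so W
n=12: →11(W), 9(W), 7(W), 6(W) — all W, so L
n=13: →12(L), so W
n=14: →13(W), 11(W), 9(W), 8(W) — all W, so L
n=15: →14(L), so W
n=16: →15(W), 13(W), 11(W), 10(W) — all W, so L
n=17: →16(L), so W
n=18: →12(L), so W
n=19: →16(L), so W
From 19, the L positions reachable in one move are: 16, 14. Any move reaching one of these is winning.

Remove 3, leaving 16.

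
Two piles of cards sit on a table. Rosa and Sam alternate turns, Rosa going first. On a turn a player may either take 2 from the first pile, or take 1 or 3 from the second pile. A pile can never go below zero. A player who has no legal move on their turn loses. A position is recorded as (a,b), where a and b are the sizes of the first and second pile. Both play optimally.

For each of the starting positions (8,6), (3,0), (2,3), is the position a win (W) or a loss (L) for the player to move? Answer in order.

(8,6): L, (3,0): W, (2,3): L

Compute win/loss labels from the base case upward. A position with no move is L. Any other position is W if it can reach an L in one move, else L.
No move ever increases a pile, so every position that can arise here has a ≤ 8 and b ≤ 6; it is enough to label the cells with 0 ≤ a ≤ 8 and 0 ≤ b ≤ 6.
Every move lowers a or b (never raises either), so fill the grid row by row in increasing a, and left to right within a row: each cell's successors are then already labelled.
      b=0  b=1  b=2  b=3  b=4  b=5  b=6
a=0:    L    W    L    W    L    W    L
a=1:    L    W    L    W    L    W    L
a=2:    W    L    W    L    W    L    W
a=3:    W    L    W    L    W    L    W
a=4:    L    W    L    W    L    W    L
a=5:    L    W    L    W    L    W    L
a=6:    W    L    W    L    W    L    W
a=7:    W    L    W    L    W    L    W
a=8:    L    W    L    W    L    W    L
Cells with no legal move (terminal, hence L): (0,0), (1,0).
The remaining L cells, each justified by listing all of its moves:
(0,2): the only move is to (0,1)(W), a W ⇒ L
(0,4): moves to (0,3)(W), (0,1)(W); every one is W ⇒ L
(0,6): moves to (0,5)(W), (0,3)(W); every one is W ⇒ L
(1,2): the only move is to (1,1)(W), a W ⇒ L
(1,4): moves to (1,3)(W), (1,1)(W); every one is W ⇒ L
(1,6): moves to (1,5)(W), (1,3)(W); every one is W ⇒ L
(2,1): moves to (0,1)(W), (2,0)(W); every one is W ⇒ L
(2,3): moves to (0,3)(W), (2,2)(W), (2,0)(W); every one is W ⇒ L
(2,5): moves to (0,5)(W), (2,4)(W), (2,2)(W); every one is W ⇒ L
(3,1): moves to (1,1)(W), (3,0)(W); every one is W ⇒ L
(3,3): moves to (1,3)(W), (3,2)(W), (3,0)(W); every one is W ⇒ L
(3,5): moves to (1,5)(W), (3,4)(W), (3,2)(W); every one is W ⇒ L
(4,0): the only move is to (2,0)(W), a W ⇒ L
(4,2): moves to (2,2)(W), (4,1)(W); every one is W ⇒ L
(4,4): moves to (2,4)(W), (4,3)(W), (4,1)(W); every one is W ⇒ L
(4,6): moves to (2,6)(W), (4,5)(W), (4,3)(W); every one is W ⇒ L
(5,0): the only move is to (3,0)(W), a W ⇒ L
(5,2): moves to (3,2)(W), (5,1)(W); every one is W ⇒ L
(5,4): moves to (3,4)(W), (5,3)(W), (5,1)(W); every one is W ⇒ L
(5,6): moves to (3,6)(W), (5,5)(W), (5,3)(W); every one is W ⇒ L
(6,1): moves to (4,1)(W), (6,0)(W); every one is W ⇒ L
(6,3): moves to (4,3)(W), (6,2)(W), (6,0)(W); every one is W ⇒ L
(6,5): moves to (4,5)(W), (6,4)(W), (6,2)(W); every one is W ⇒ L
(7,1): moves to (5,1)(W), (7,0)(W); every one is W ⇒ L
(7,3): moves to (5,3)(W), (7,2)(W), (7,0)(W); every one is W ⇒ L
(7,5): moves to (5,5)(W), (7,4)(W), (7,2)(W); every one is W ⇒ L
(8,0): the only move is to (6,0)(W), a W ⇒ L
(8,2): moves to (6,2)(W), (8,1)(W); every one is W ⇒ L
(8,4): moves to (6,4)(W), (8,3)(W), (8,1)(W); every one is W ⇒ L
(8,6): moves to (6,6)(W), (8,5)(W), (8,3)(W); every one is W ⇒ L
Every other cell has at least one move into one of the L cells above, so it is W.
(8,6): one of the L cells justified above, so L
(3,0): the move to (1,0) reaches an L cell, so W
(2,3): one of the L cells justified above, so L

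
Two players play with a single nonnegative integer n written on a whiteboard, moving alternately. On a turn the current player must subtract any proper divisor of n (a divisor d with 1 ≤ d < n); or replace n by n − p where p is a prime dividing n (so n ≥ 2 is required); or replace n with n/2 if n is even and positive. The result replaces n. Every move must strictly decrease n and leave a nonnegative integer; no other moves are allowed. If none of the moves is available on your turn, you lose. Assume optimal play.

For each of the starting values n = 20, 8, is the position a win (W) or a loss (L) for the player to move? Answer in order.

Work bottom-up. With no move the player to move loses. Otherwise the position is W if at least one move leads to an L position for the opponent, and L if every move leads to a W.
n=0: no move → L
n=1: no move → L
n=2: reaches L-position 0 → W
n=3: reaches L-position 0 → W
n=4: only reaches 2(W), 3(W), all W → L
n=5: reaches L-position 0 → W
n=6: reaches L-position 4 → W
n=7: reaches L-position 0 → W
n=8: reaches L-position 4 → W
n=9: only reaches 6(W), 8(W), all W → L
n=10: reaches L-position 9 → W
n=11: reaches L-position 0 → W
n=12: reaches L-position 9 → W
n=13: reaches L-position 0 → W
n=14: only reaches 7(W), 12(W), 13(W), all W → L
n=15: reaches L-position 14 → W
n=16: reaches L-position 14 → W
n=17: reaches L-position 0 → W
n=18: reaches L-position 9 → W
n=19: reaches L-position 0 → W
n=20: only reaches 10(W), 15(W), 16(W), 18(W), 19(W), all W → L

20: L, 8: W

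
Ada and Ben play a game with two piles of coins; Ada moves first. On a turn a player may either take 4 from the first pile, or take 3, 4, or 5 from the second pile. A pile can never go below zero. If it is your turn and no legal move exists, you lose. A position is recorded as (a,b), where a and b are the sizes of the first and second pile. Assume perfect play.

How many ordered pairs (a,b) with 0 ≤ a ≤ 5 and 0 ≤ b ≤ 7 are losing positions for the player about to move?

Positions with no move are L. A position that does have a move is losing for the player to move precisely when every available move leads to a winning position for the opponent. Fill in the labels:
Every move lowers a or b (never raises either), so fill the grid row by row in increasing a, and left to right within a row: each cell's successors are then already labelled.
      b=0  b=1  b=2  b=3  b=4  b=5  b=6  b=7
a=0:    L    L    L    W    W    W    W    W
a=1:    L    L    L    W    W    W    W    W
a=2:    L    L    L    W    W    W    W    W
a=3:    L    L    L    W    W    W    W    W
a=4:    W    W    W    L    L    L    W    W
a=5:    W    W    W    L    L    L    W    W
Cells with no legal move (terminal, hence L): (0,0), (0,1), (0,2), (1,0), (1,1), (1,2), (2,0), (2,1), (2,2), (3,0), (3,1), (3,2).
The remaining L cells, each justified by listing all of its moves:
(4,3): moves to (0,3)(W), (4,0)(W); every one is W ⇒ L
(4,4): moves to (0,4)(W), (4,1)(W), (4,0)(W); every one is W ⇒ L
(4,5): moves to (0,5)(W), (4,2)(W), (4,1)(W), (4,0)(W); every one is W ⇒ L
(5,3): moves to (1,3)(W), (5,0)(W); every one is W ⇒ L
(5,4): moves to (1,4)(W), (5,1)(W), (5,0)(W); every one is W ⇒ L
(5,5): moves to (1,5)(W), (5,2)(W), (5,1)(W), (5,0)(W); every one is W ⇒ L
Every other cell has at least one move into one of the L cells above, so it is W.
L cells per row: a=0: 3, a=1: 3, a=2: 3, a=3: 3, a=4: 3, a=5: 3; total 18.

18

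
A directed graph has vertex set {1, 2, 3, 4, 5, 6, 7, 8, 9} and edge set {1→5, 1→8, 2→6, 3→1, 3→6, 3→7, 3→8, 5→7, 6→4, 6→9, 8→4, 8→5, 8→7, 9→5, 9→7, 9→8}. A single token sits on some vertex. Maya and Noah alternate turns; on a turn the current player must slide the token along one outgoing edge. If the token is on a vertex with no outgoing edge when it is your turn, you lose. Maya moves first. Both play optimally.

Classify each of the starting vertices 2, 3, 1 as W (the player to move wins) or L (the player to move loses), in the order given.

Label each position W (a win for the player to move) or L (a loss). A position with no legal move is L; any other position is W exactly when some move reaches an L, and L when every move reaches a W.
Every edge goes from a vertex to one that appears earlier in the order 4, 7, 5, 8, 1, 9, 6, 3, 2, so processing vertices in that order labels each vertex after all of its successors.
4: no outgoing edge → L
7: no outgoing edge → L
5: W (go to 7, an L position)
8: W (go to 7, an L position)
1: L (options 8(W), 5(W) are all W)
9: W (go to 7, an L position)
6: W (go to 4, an L position)
3: W (go to 1, an L position)
2: L (sole option 6(W) is W)

2: L, 3: W, 1: L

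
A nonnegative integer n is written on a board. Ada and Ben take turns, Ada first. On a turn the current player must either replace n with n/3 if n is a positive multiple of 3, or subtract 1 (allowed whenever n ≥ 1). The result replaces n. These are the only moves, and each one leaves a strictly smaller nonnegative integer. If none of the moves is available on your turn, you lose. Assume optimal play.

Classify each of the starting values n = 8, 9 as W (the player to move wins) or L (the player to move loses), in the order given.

8: W, 9: L

Classify positions by backward induction: terminal positions (no move available) are L. From any other position, the mover wins iff some move reaches an L.
n=0: no move → L
n=1: can move to 0, which is L ⇒ W
n=2: the only move is to 1(W), a W ⇒ L
n=3: can move to 2, which is L ⇒ W
n=4: the only move is to 3(W), a W ⇒ L
n=5: can move to 4, which is L ⇒ W
n=6: can move to 2, which is L ⇒ W
n=7: the only move is to 6(W), a W ⇒ L
n=8: can move to 7, which is L ⇒ W
n=9: moves to 3(W), 8(W); every one is W ⇒ L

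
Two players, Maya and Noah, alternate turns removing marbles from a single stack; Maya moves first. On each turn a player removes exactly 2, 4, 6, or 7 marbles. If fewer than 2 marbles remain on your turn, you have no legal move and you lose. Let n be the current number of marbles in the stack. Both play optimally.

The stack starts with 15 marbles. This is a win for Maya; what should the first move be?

Compute win/loss labels from the base case upward. A position with no move is L. Any other position is W if it can reach an L in one move, else L.
n=0: no move → L
n=1: no move → L
n=2: W (go to 0, an L position)
n=3: W (go to 1, an L position)
n=4: W (go to 0, an L position)
n=5: W (go to 1, an L position)
n=6: W (go to 0, an L position)
n=7: W (go to 1, an L position)
n=8: W (go to 1, an L position)
n=9: L (options 7(W), 5(W), 3(W), 2(W) are all W)
n=10: L (options 8(W), 6(W), 4(W), 3(W) are all W)
n=11: W (go to 9, an L position)
n=12: W (go to 10, an L position)
n=13: W (go to 9, an L position)
n=14: W (go to 10, an L position)
n=15: W (go to 9, an L position)
From 15, the L positions reachable in one move are: 9.

Remove 6, leaving 9.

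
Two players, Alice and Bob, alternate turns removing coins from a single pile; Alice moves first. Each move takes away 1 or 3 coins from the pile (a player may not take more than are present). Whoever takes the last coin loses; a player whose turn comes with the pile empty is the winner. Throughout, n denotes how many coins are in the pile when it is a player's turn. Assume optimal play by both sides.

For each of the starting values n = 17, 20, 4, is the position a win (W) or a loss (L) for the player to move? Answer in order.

Build the W/L table. Terminal = W. A non-terminal position is W if it has a move to some L; otherwise it is L.
n=0: no move; the opponent has just taken the last coin and therefore loses → W
n=1: →0(W) only, which is W, so L
n=2: →1(L), so W
n=3: →2(W), 0(W) — all W, so L
n=4: →3(L), so W
n=5: →4(W), 2(W) — all W, so L
n=6: →5(L), so W
n=7: →6(W), 4(W) — all W, so L
n=8: →7(L), so W
n=9: →8(W), 6(W) — all W, so L
n=10: →9(L), so W
n=11: →10(W), 8(W) — all W, so L
n=12: →11(L), so W
n=13: →12(W), 10(W) — all W, so L
n=14: →13(L), so W
n=15: →14(W), 12(W) — all W, so L
n=16: →15(L), so W
n=17: →16(W), 14(W) — all W, so L
n=18: →17(L), so W
n=19: →18(W), 16(W) — all W, so L
n=20: →19(L), so W

17: L, 20: W, 4: W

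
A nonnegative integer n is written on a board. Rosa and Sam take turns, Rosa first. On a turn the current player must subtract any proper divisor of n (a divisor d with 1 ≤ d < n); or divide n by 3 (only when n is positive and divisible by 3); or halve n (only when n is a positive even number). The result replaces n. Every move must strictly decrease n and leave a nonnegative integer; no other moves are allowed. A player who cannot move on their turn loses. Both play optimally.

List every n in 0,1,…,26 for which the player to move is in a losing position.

0, 1, 4, 7, 9, 11, 13, 15, 17, 19, 23, 25

Build the W/L table. Terminal = L. A non-terminal position is W if it has a move to some L; otherwise it is L.
n=0: no move → L
n=1: no move → L
n=2: W (go to 1, an L position)
n=3: W (go to 1, an L position)
n=4: L (options 2(W), 3(W) are all W)
n=5: W (go to 4, an L position)
n=6: W (go to 4, an L position)
n=7: L (sole option 6(W) is W)
n=8: W (go to 4, an L position)
n=9: L (options 3(W), 6(W), 8(W) are all W)
n=10: W (go to 9, an L position)
n=11: L (sole option 10(W) is W)
n=12: W (go to 4, an L position)
n=13: L (sole option 12(W) is W)
n=14: W (go to 7, an L position)
n=15: L (options 5(W), 10(W), 12(W), 14(W) are all W)
n=16: W (go to 15, an L position)
n=17: L (sole option 16(W) is W)
n=18: W (go to 9, an L position)
n=19: L (sole option 18(W) is W)
n=20: W (go to 15, an L position)
n=21: W (go to 7, an L position)
n=22: W (go to 11, an L position)
n=23: L (sole option 22(W) is W)
n=24: W (go to 23, an L position)
n=25: L (options 20(W), 24(W) are all W)
n=26: W (go to 13, an L position)
The losing starting values of n are exactly the entries labelled L in this table (12 of them).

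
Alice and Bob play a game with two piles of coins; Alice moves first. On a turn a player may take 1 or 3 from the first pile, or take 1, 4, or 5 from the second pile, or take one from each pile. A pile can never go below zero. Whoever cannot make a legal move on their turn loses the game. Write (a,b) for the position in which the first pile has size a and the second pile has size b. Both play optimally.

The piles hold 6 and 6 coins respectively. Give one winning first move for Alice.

Move to (5,6).

Compute win/loss labels from the base case upward. A position with no move is L. Any other position is W if it can reach an L in one move, else L.
No move ever increases a pile, so every position that can arise here has a ≤ 6 and b ≤ 6; it is enough to label the cells with 0 ≤ a ≤ 6 and 0 ≤ b ≤ 6.
Every move lowers a or b (never raises either), so fill the grid row by row in increasing a, and left to right within a row: each cell's successors are then already labelled.
      b=0  b=1  b=2  b=3  b=4  b=5  b=6
a=0:    L    W    L    W    W    W    W
a=1:    W    W    W    W    L    W    L
a=2:    L    W    L    W    W    W    W
a=3:    W    W    W    W    L    W    L
a=4:    L    W    L    W    W    W    W
a=5:    W    W    W    W    L    W    L
a=6:    L    W    L    W    W    W    W
Cells with no legal move (terminal, hence L): (0,0).
The remaining L cells, each justified by listing all of its moves:
(0,2): only reaches (0,1)(W), which is W → L
(1,4): only reaches (0,4)(W), (1,3)(W), (1,0)(W), (0,3)(W), all W → L
(1,6): only reaches (0,6)(W), (1,5)(W), (1,2)(W), (1,1)(W), (0,5)(W), all W → L
(2,0): only reaches (1,0)(W), which is W → L
(2,2): only reaches (1,2)(W), (2,1)(W), (1,1)(W), all W → L
(3,4): only reaches (2,4)(W), (0,4)(W), (3,3)(W), (3,0)(W), (2,3)(W), all W → L
(3,6): only reaches (2,6)(W), (0,6)(W), (3,5)(W), (3,2)(W), (3,1)(W), (2,5)(W), all W → L
(4,0): only reaches (3,0)(W), (1,0)(W), all W → L
(4,2): only reaches (3,2)(W), (1,2)(W), (4,1)(W), (3,1)(W), all W → L
(5,4): only reaches (4,4)(W), (2,4)(W), (5,3)(W), (5,0)(W), (4,3)(W), all W → L
(5,6): only reaches (4,6)(W), (2,6)(W), (5,5)(W), (5,2)(W), (5,1)(W), (4,5)(W), all W → L
(6,0): only reaches (5,0)(W), (3,0)(W), all W → L
(6,2): only reaches (5,2)(W), (3,2)(W), (6,1)(W), (5,1)(W), all W → L
Every other cell has at least one move into one of the L cells above, so it is W.
From (6,6), the L positions reachable in one move are: (5,6), (3,6), (6,2). Any move reaching one of these is winning.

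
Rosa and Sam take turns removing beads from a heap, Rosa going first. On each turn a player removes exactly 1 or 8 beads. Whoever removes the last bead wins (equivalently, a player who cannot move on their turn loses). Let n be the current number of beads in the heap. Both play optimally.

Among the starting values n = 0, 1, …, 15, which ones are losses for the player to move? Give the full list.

Positions with no move are L. A position that does have a move is losing for the player to move precisely when every available move leads to a winning position for the opponent. Fill in the labels:
n=0: no move → L
n=1: W (go to 0, an L position)
n=2: L (sole option 1(W) is W)
n=3: W (go to 2, an L position)
n=4: L (sole option 3(W) is W)
n=5: W (go to 4, an L position)
n=6: L (sole option 5(W) is W)
n=7: W (go to 6, an L position)
n=8: W (go to 0, an L position)
n=9: L (options 8(W), 1(W) are all W)
n=10: W (go to 9, an L position)
n=11: L (options 10(W), 3(W) are all W)
n=12: W (go to 11, an L position)
n=13: L (options 12(W), 5(W) are all W)
n=14: W (go to 13, an L position)
n=15: L (options 14(W), 7(W) are all W)
The losing starting values of n are exactly the entries labelled L in this table (8 of them).

0, 2, 4, 6, 9, 11, 13, 15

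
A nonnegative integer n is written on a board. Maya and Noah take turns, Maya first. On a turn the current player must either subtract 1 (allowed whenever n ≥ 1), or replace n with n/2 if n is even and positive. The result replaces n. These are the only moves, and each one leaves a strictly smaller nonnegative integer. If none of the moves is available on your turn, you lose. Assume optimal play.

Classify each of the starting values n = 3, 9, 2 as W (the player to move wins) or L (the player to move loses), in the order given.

Build the W/L table. Terminal = L. A non-terminal position is W if it has a move to some L; otherwise it is L.
n=0: no move → L
n=1: can move to 0, which is L ⇒ W
n=2: the only move is to 1(W), a W ⇒ L
n=3: can move to 2, which is L ⇒ W
n=4: can move to 2, which is L ⇒ W
n=5: the only move is to 4(W), a W ⇒ L
n=6: can move to 5, which is L ⇒ W
n=7: the only move is to 6(W), a W ⇒ L
n=8: can move to 7, which is L ⇒ W
n=9: the only move is to 8(W), a W ⇒ L

3: W, 9: L, 2: L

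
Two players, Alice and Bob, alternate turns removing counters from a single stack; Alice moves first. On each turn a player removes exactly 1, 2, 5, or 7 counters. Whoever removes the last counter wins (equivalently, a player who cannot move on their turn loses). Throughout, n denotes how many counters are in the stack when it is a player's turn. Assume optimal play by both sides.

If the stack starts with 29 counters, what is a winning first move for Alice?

Classify positions by backward induction: terminal positions (no move available) are L. From any other position, the mover wins iff some move reaches an L.
n=0: no move → L
n=1: W (go to 0, an L position)
n=2: W (go to 0, an L position)
n=3: L (options 2(W), 1(W) are all W)
n=4: W (go to 3, an L position)
n=5: W (go to 3, an L position)
n=6: L (options 5(W), 4(W), 1(W) are all W)
n=7: W (go to 6, an L position)
n=8: W (go to 6, an L position)
n=9: L (options 8(W), 7(W), 4(W), 2(W) are all W)
n=10: W (go to 9, an L position)
n=11: W (go to 9, an L position)
n=12: L (options 11(W), 10(W), 7(W), 5(W) are all W)
n=13: W (go to 12, an L position)
n=14: W (go to 12, an L position)
n=15: L (options 14(W), 13(W), 10(W), 8(W) are all W)
n=16: W (go to 15, an L position)
n=17: W (go to 15, an L position)
n=18: L (options 17(W), 16(W), 13(W), 11(W) are all W)
n=19: W (go to 18, an L position)
n=20: W (go to 18, an L position)
n=21: L (options 20(W), 19(W), 16(W), 14(W) are all W)
n=22: W (go to 21, an L position)
n=23: W (go to 21, an L position)
n=24: L (options 23(W), 22(W), 19(W), 17(W) are all W)
n=25: W (go to 24, an L position)
n=26: W (go to 24, an L position)
n=27: L (options 26(W), 25(W), 22(W), 20(W) are all W)
n=28: W (go to 27, an L position)
n=29: W (go to 27, an L position)
From 29, the L positions reachable in one move are: 27, 24. Any move reaching one of these is winning.

Remove 2, leaving 27.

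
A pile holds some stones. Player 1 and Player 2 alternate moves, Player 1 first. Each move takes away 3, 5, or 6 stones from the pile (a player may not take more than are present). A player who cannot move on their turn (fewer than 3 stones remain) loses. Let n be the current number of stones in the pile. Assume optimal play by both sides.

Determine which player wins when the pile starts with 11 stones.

Use the standard recursion: the mover loses at a terminal position; elsewhere, the mover wins exactly when some move hands the opponent an L position.
n=0: no move → L
n=1: no move → L
n=2: no move → L
n=3: reaches L-position 0 → W
n=4: reaches L-position 1 → W
n=5: reaches L-position 2 → W
n=6: reaches L-position 1 → W
n=7: reaches L-position 2 → W
n=8: reaches L-position 2 → W
n=9: only reaches 6(W), 4(W), 3(W), all W → L
n=10: only reaches 7(W), 5(W), 4(W), all W → L
n=11: only reaches 8(W), 6(W), 5(W), all W → L
The starting position 11 is L: whatever Player 1 does, the opponent receives a W position.

Player 2 wins.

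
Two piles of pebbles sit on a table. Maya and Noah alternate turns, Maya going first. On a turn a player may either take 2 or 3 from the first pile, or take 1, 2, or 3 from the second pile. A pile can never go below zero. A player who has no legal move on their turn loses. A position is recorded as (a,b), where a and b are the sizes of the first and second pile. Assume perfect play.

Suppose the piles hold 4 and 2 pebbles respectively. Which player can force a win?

Use the standard recursion: the mover loses at a terminal position; elsewhere, the mover wins exactly when some move hands the opponent an L position.
No move ever increases a pile, so every position that can arise here has a ≤ 4 and b ≤ 2; it is enough to label the cells with 0 ≤ a ≤ 4 and 0 ≤ b ≤ 2.
Every move lowers a or b (never raises either), so fill the grid row by row in increasing a, and left to right within a row: each cell's successors are then already labelled.
      b=0  b=1  b=2
a=0:    L    W    W
a=1:    L    W    W
a=2:    W    L    W
a=3:    W    L    W
a=4:    W    W    L
Cells with no legal move (terminal, hence L): (0,0), (1,0).
The remaining L cells, each justified by listing all of its moves:
(2,1): L (options (0,1)(W), (2,0)(W) are all W)
(3,1): L (options (1,1)(W), (0,1)(W), (3,0)(W) are all W)
(4,2): L (options (2,2)(W), (1,2)(W), (4,1)(W), (4,0)(W) are all W)
Every other cell has at least one move into one of the L cells above, so it is W.
The starting position (4,2) is L: whatever Maya does, the opponent receives a W position.

Noah wins.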